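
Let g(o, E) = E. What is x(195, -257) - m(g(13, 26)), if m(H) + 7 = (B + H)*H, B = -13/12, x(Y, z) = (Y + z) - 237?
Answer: -5639/6 ≈ -939.83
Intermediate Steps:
x(Y, z) = -237 + Y + z
B = -13/12 (B = -13*1/12 = -13/12 ≈ -1.0833)
m(H) = -7 + H*(-13/12 + H) (m(H) = -7 + (-13/12 + H)*H = -7 + H*(-13/12 + H))
x(195, -257) - m(g(13, 26)) = (-237 + 195 - 257) - (-7 + 26² - 13/12*26) = -299 - (-7 + 676 - 169/6) = -299 - 1*3845/6 = -299 - 3845/6 = -5639/6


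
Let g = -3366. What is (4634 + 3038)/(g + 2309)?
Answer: -1096/151 ≈ -7.2583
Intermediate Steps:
(4634 + 3038)/(g + 2309) = (4634 + 3038)/(-3366 + 2309) = 7672/(-1057) = 7672*(-1/1057) = -1096/151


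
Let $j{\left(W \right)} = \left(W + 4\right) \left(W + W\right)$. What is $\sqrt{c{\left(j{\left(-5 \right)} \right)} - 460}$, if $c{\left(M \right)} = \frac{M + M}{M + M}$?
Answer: $3 i \sqrt{51} \approx 21.424 i$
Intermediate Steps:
$j{\left(W \right)} = 2 W \left(4 + W\right)$ ($j{\left(W \right)} = \left(4 + W\right) 2 W = 2 W \left(4 + W\right)$)
$c{\left(M \right)} = 1$ ($c{\left(M \right)} = \frac{2 M}{2 M} = 2 M \frac{1}{2 M} = 1$)
$\sqrt{c{\left(j{\left(-5 \right)} \right)} - 460} = \sqrt{1 - 460} = \sqrt{-459} = 3 i \sqrt{51}$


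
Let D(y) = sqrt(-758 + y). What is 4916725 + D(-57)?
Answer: 4916725 + I*sqrt(815) ≈ 4.9167e+6 + 28.548*I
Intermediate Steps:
4916725 + D(-57) = 4916725 + sqrt(-758 - 57) = 4916725 + sqrt(-815) = 4916725 + I*sqrt(815)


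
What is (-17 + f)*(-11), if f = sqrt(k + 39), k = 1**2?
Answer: 187 - 22*sqrt(10) ≈ 117.43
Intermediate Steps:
k = 1
f = 2*sqrt(10) (f = sqrt(1 + 39) = sqrt(40) = 2*sqrt(10) ≈ 6.3246)
(-17 + f)*(-11) = (-17 + 2*sqrt(10))*(-11) = 187 - 22*sqrt(10)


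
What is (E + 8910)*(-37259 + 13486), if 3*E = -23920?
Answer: -66802130/3 ≈ -2.2267e+7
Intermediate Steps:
E = -23920/3 (E = (⅓)*(-23920) = -23920/3 ≈ -7973.3)
(E + 8910)*(-37259 + 13486) = (-23920/3 + 8910)*(-37259 + 13486) = (2810/3)*(-23773) = -66802130/3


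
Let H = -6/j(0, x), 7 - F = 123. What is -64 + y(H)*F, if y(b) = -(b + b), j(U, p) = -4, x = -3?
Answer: 284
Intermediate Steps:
F = -116 (F = 7 - 1*123 = 7 - 123 = -116)
H = 3/2 (H = -6/(-4) = -6*(-¼) = 3/2 ≈ 1.5000)
y(b) = -2*b
-64 + y(H)*F = -64 - 2*3/2*(-116) = -64 - 3*(-116) = -64 + 348 = 284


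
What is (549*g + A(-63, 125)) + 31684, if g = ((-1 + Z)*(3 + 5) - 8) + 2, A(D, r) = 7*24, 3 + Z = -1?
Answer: 6598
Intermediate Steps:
Z = -4 (Z = -3 - 1 = -4)
A(D, r) = 168
g = -46 (g = ((-1 - 4)*(3 + 5) - 8) + 2 = (-5*8 - 8) + 2 = (-40 - 8) + 2 = -48 + 2 = -46)
(549*g + A(-63, 125)) + 31684 = (549*(-46) + 168) + 31684 = (-25254 + 168) + 31684 = -25086 + 31684 = 6598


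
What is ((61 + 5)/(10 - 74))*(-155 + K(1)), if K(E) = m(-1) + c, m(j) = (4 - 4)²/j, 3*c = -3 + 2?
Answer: 2563/16 ≈ 160.19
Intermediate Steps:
c = -⅓ (c = (-3 + 2)/3 = (⅓)*(-1) = -⅓ ≈ -0.33333)
m(j) = 0 (m(j) = 0²/j = 0/j = 0)
K(E) = -⅓ (K(E) = 0 - ⅓ = -⅓)
((61 + 5)/(10 - 74))*(-155 + K(1)) = ((61 + 5)/(10 - 74))*(-155 - ⅓) = (66/(-64))*(-466/3) = (66*(-1/64))*(-466/3) = -33/32*(-466/3) = 2563/16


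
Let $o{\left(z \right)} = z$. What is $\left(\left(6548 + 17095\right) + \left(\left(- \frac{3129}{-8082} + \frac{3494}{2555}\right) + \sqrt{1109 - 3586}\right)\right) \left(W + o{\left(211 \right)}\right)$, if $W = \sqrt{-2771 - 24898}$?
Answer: $\frac{\left(211 + i \sqrt{27669}\right) \left(162750866011 + 6883170 i \sqrt{2477}\right)}{6883170} \approx 4.9808 \cdot 10^{6} + 3.9436 \cdot 10^{6} i$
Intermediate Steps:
$W = i \sqrt{27669}$ ($W = \sqrt{-27669} = i \sqrt{27669} \approx 166.34 i$)
$\left(\left(6548 + 17095\right) + \left(\left(- \frac{3129}{-8082} + \frac{3494}{2555}\right) + \sqrt{1109 - 3586}\right)\right) \left(W + o{\left(211 \right)}\right) = \left(\left(6548 + 17095\right) + \left(\left(- \frac{3129}{-8082} + \frac{3494}{2555}\right) + \sqrt{1109 - 3586}\right)\right) \left(i \sqrt{27669} + 211\right) = \left(23643 + \left(\left(\left(-3129\right) \left(- \frac{1}{8082}\right) + 3494 \cdot \frac{1}{2555}\right) + \sqrt{-2477}\right)\right) \left(211 + i \sqrt{27669}\right) = \left(23643 + \left(\left(\frac{1043}{2694} + \frac{3494}{2555}\right) + i \sqrt{2477}\right)\right) \left(211 + i \sqrt{27669}\right) = \left(23643 + \left(\frac{12077701}{6883170} + i \sqrt{2477}\right)\right) \left(211 + i \sqrt{27669}\right) = \left(\frac{162750866011}{6883170} + i \sqrt{2477}\right) \left(211 + i \sqrt{27669}\right) = \left(211 + i \sqrt{27669}\right) \left(\frac{162750866011}{6883170} + i \sqrt{2477}\right)$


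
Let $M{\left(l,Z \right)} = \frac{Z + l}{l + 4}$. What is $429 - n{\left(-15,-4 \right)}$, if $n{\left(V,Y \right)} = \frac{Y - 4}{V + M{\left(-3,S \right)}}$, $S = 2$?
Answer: $\frac{857}{2} \approx 428.5$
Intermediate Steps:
$M{\left(l,Z \right)} = \frac{Z + l}{4 + l}$
$n{\left(V,Y \right)} = \frac{-4 + Y}{-1 + V}$ ($n{\left(V,Y \right)} = \frac{Y - 4}{V + \frac{2 - 3}{4 - 3}} = \frac{-4 + Y}{V + 1^{-1} \left(-1\right)} = \frac{-4 + Y}{V + 1 \left(-1\right)} = \frac{-4 + Y}{V - 1} = \frac{-4 + Y}{-1 + V}$)
$429 - n{\left(-15,-4 \right)} = 429 - \frac{-4 - 4}{-1 - 15} = 429 - \frac{1}{-16} \left(-8\right) = 429 - \left(- \frac{1}{16}\right) \left(-8\right) = 429 - \frac{1}{2} = \frac{857}{2}$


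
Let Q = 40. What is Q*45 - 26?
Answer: 1774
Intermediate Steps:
Q*45 - 26 = 40*45 - 26 = 1800 - 26 = 1774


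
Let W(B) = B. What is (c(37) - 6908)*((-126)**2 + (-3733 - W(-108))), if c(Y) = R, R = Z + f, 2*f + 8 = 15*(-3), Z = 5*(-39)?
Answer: -174687009/2 ≈ -8.7343e+7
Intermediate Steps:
Z = -195
f = -53/2 (f = -4 + (15*(-3))/2 = -4 + (1/2)*(-45) = -4 - 45/2 = -53/2 ≈ -26.500)
R = -443/2 (R = -195 - 53/2 = -443/2 ≈ -221.50)
c(Y) = -443/2
(c(37) - 6908)*((-126)**2 + (-3733 - W(-108))) = (-443/2 - 6908)*((-126)**2 + (-3733 - 1*(-108))) = -14259*(15876 + (-3733 + 108))/2 = -14259*(15876 - 3625)/2 = -14259/2*12251 = -174687009/2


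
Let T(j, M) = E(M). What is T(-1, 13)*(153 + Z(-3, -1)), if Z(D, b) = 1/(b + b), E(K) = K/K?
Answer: 305/2 ≈ 152.50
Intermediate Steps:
E(K) = 1
Z(D, b) = 1/(2*b)
T(j, M) = 1
T(-1, 13)*(153 + Z(-3, -1)) = 1*(153 + (½)/(-1)) = 1*(153 + (½)*(-1)) = 1*(153 - ½) = 1*(305/2) = 305/2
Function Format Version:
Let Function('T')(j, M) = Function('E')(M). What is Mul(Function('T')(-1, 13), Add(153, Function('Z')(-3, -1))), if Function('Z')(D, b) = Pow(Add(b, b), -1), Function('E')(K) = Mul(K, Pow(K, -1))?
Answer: Rational(305, 2) ≈ 152.50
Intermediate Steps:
Function('E')(K) = 1
Function('Z')(D, b) = Mul(Rational(1, 2), Pow(b, -1)) (Function('Z')(D, b) = Pow(Mul(2, b), -1) = Mul(Rational(1, 2), Pow(b, -1)))
Function('T')(j, M) = 1
Mul(Function('T')(-1, 13), Add(153, Function('Z')(-3, -1))) = Mul(1, Add(153, Mul(Rational(1, 2), Pow(-1, -1)))) = Mul(1, Add(153, Mul(Rational(1, 2), -1))) = Mul(1, Add(153, Rational(-1, 2))) = Mul(1, Rational(305, 2)) = Rational(305, 2)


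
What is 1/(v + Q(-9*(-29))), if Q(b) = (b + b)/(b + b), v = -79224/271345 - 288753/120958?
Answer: -32821348510/55113110867 ≈ -0.59553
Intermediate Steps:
v = -87934459377/32821348510 (v = -79224*1/271345 - 288753*1/120958 = -79224/271345 - 288753/120958 = -87934459377/32821348510 ≈ -2.6792)
Q(b) = 1 (Q(b) = (2*b)/((2*b)) = (2*b)*(1/(2*b)) = 1)
1/(v + Q(-9*(-29))) = 1/(-87934459377/32821348510 + 1) = 1/(-55113110867/32821348510) = -32821348510/55113110867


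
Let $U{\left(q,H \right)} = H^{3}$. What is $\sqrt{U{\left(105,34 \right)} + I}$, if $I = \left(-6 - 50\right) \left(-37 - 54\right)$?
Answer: $20 \sqrt{111} \approx 210.71$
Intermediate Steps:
$I = 5096$ ($I = - 56 \left(-37 - 54\right) = \left(-56\right) \left(-91\right) = 5096$)
$\sqrt{U{\left(105,34 \right)} + I} = \sqrt{34^{3} + 5096} = \sqrt{39304 + 5096} = \sqrt{44400} = 20 \sqrt{111}$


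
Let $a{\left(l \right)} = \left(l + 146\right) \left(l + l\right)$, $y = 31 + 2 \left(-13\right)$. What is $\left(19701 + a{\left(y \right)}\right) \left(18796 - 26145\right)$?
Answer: $-155879639$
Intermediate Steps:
$y = 5$ ($y = 31 - 26 = 5$)
$a{\left(l \right)} = 2 l \left(146 + l\right)$ ($a{\left(l \right)} = \left(146 + l\right) 2 l = 2 l \left(146 + l\right)$)
$\left(19701 + a{\left(y \right)}\right) \left(18796 - 26145\right) = \left(19701 + 2 \cdot 5 \left(146 + 5\right)\right) \left(18796 - 26145\right) = \left(19701 + 2 \cdot 5 \cdot 151\right) \left(-7349\right) = \left(19701 + 1510\right) \left(-7349\right) = 21211 \left(-7349\right) = -155879639$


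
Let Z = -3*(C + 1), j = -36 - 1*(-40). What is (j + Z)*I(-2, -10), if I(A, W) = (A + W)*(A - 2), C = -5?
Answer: 768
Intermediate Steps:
I(A, W) = (-2 + A)*(A + W) (I(A, W) = (A + W)*(-2 + A) = (-2 + A)*(A + W))
j = 4 (j = -36 + 40 = 4)
Z = 12 (Z = -3*(-5 + 1) = -3*(-4) = 12)
(j + Z)*I(-2, -10) = (4 + 12)*((-2)² - 2*(-2) - 2*(-10) - 2*(-10)) = 16*(4 + 4 + 20 + 20) = 16*48 = 768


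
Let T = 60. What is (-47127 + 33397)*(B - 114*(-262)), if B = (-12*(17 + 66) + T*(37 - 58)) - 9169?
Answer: -253222390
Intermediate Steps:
B = -11425 (B = (-12*(17 + 66) + 60*(37 - 58)) - 9169 = (-12*83 + 60*(-21)) - 9169 = (-996 - 1260) - 9169 = -2256 - 9169 = -11425)
(-47127 + 33397)*(B - 114*(-262)) = (-47127 + 33397)*(-11425 - 114*(-262)) = -13730*(-11425 + 29868) = -13730*18443 = -253222390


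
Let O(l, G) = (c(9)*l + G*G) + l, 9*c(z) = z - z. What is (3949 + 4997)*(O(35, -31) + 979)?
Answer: 17668350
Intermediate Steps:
c(z) = 0 (c(z) = (z - z)/9 = (1/9)*0 = 0)
O(l, G) = l + G**2 (O(l, G) = (0*l + G*G) + l = (0 + G**2) + l = G**2 + l = l + G**2)
(3949 + 4997)*(O(35, -31) + 979) = (3949 + 4997)*((35 + (-31)**2) + 979) = 8946*((35 + 961) + 979) = 8946*(996 + 979) = 8946*1975 = 17668350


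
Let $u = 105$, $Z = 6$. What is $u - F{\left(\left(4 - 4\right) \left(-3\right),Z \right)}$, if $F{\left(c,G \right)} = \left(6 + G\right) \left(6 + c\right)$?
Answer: $33$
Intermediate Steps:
$u - F{\left(\left(4 - 4\right) \left(-3\right),Z \right)} = 105 - \left(36 + 6 \cdot 6 + 6 \left(4 - 4\right) \left(-3\right) + 6 \left(4 - 4\right) \left(-3\right)\right) = 105 - \left(36 + 36 + 6 \cdot 0 \left(-3\right) + 6 \cdot 0 \left(-3\right)\right) = 105 - \left(36 + 36 + 6 \cdot 0 + 6 \cdot 0\right) = 105 - \left(36 + 36 + 0 + 0\right) = 105 - 72 = 33$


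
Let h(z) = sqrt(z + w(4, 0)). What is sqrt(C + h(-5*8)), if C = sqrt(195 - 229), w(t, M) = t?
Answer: sqrt(I)*sqrt(6 + sqrt(34)) ≈ 2.4322 + 2.4322*I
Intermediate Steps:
C = I*sqrt(34) (C = sqrt(-34) = I*sqrt(34) ≈ 5.8309*I)
h(z) = sqrt(4 + z) (h(z) = sqrt(z + 4) = sqrt(4 + z))
sqrt(C + h(-5*8)) = sqrt(I*sqrt(34) + sqrt(4 - 5*8)) = sqrt(I*sqrt(34) + sqrt(4 - 40)) = sqrt(I*sqrt(34) + sqrt(-36)) = sqrt(I*sqrt(34) + 6*I) = sqrt(6*I + I*sqrt(34))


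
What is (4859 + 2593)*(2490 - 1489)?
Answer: 7459452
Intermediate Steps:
(4859 + 2593)*(2490 - 1489) = 7452*1001 = 7459452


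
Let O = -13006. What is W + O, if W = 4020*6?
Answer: 11114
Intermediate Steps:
W = 24120
W + O = 24120 - 13006 = 11114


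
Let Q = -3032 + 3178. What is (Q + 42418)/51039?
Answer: 14188/17013 ≈ 0.83395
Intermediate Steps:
Q = 146
(Q + 42418)/51039 = (146 + 42418)/51039 = 42564*(1/51039) = 14188/17013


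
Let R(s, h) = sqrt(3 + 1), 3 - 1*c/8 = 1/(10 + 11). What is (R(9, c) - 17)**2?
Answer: 225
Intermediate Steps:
c = 496/21 (c = 24 - 8/(10 + 11) = 24 - 8/21 = 496/21 ≈ 23.619)
R(s, h) = 2 (R(s, h) = sqrt(4) = 2)
(R(9, c) - 17)**2 = (2 - 17)**2 = (-15)**2 = 225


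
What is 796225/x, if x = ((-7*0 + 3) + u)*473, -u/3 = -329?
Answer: 159245/93654 ≈ 1.7004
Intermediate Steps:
u = 987 (u = -3*(-329) = 987)
x = 468270 (x = ((-7*0 + 3) + 987)*473 = ((0 + 3) + 987)*473 = (3 + 987)*473 = 990*473 = 468270)
796225/x = 796225/468270 = 796225*(1/468270) = 159245/93654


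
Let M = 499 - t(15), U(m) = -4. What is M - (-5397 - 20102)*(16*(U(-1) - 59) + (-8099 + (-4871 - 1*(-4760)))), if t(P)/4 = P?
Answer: -235049343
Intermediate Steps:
t(P) = 4*P
M = 439 (M = 499 - 4*15 = 499 - 1*60 = 499 - 60 = 439)
M - (-5397 - 20102)*(16*(U(-1) - 59) + (-8099 + (-4871 - 1*(-4760)))) = 439 - (-5397 - 20102)*(16*(-4 - 59) + (-8099 + (-4871 - 1*(-4760)))) = 439 - (-25499)*(16*(-63) + (-8099 + (-4871 + 4760))) = 439 - (-25499)*(-1008 + (-8099 - 111)) = 439 - (-25499)*(-1008 - 8210) = 439 - (-25499)*(-9218) = 439 - 1*235049782 = 439 - 235049782 = -235049343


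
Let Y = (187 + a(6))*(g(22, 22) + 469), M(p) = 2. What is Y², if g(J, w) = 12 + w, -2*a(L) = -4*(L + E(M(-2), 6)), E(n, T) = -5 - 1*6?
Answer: 7926518961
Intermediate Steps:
E(n, T) = -11 (E(n, T) = -5 - 6 = -11)
a(L) = -22 + 2*L (a(L) = -(-2)*(L - 11) = -(-2)*(-11 + L) = -(44 - 4*L)/2 = -22 + 2*L)
Y = 89031 (Y = (187 + (-22 + 2*6))*((12 + 22) + 469) = (187 + (-22 + 12))*(34 + 469) = (187 - 10)*503 = 177*503 = 89031)
Y² = 89031² = 7926518961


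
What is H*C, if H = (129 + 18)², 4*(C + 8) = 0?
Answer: -172872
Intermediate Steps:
C = -8 (C = -8 + (¼)*0 = -8 + 0 = -8)
H = 21609 (H = 147² = 21609)
H*C = 21609*(-8) = -172872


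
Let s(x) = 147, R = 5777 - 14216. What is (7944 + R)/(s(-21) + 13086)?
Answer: -15/401 ≈ -0.037407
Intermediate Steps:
R = -8439
(7944 + R)/(s(-21) + 13086) = (7944 - 8439)/(147 + 13086) = -495/13233 = -495*1/13233 = -15/401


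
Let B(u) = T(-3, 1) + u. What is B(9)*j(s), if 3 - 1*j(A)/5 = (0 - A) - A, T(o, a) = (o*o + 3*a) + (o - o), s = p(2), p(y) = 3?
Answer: 945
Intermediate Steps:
s = 3
T(o, a) = o² + 3*a (T(o, a) = (o² + 3*a) + 0 = o² + 3*a)
B(u) = 12 + u (B(u) = ((-3)² + 3*1) + u = (9 + 3) + u = 12 + u)
j(A) = 15 + 10*A (j(A) = 15 - 5*((0 - A) - A) = 15 - 5*(-A - A) = 15 - (-10)*A = 15 + 10*A)
B(9)*j(s) = (12 + 9)*(15 + 10*3) = 21*(15 + 30) = 21*45 = 945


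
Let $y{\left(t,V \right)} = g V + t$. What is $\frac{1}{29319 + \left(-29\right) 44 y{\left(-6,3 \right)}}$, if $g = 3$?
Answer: $\frac{1}{25491} \approx 3.923 \cdot 10^{-5}$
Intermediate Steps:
$y{\left(t,V \right)} = t + 3 V$ ($y{\left(t,V \right)} = 3 V + t = t + 3 V$)
$\frac{1}{29319 + \left(-29\right) 44 y{\left(-6,3 \right)}} = \frac{1}{29319 + \left(-29\right) 44 \left(-6 + 3 \cdot 3\right)} = \frac{1}{29319 - 1276 \left(-6 + 9\right)} = \frac{1}{29319 - 3828} = \frac{1}{25491}$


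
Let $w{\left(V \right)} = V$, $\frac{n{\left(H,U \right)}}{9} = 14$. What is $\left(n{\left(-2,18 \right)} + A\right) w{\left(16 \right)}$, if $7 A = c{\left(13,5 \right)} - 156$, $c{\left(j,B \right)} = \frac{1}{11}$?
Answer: $\frac{18256}{11} \approx 1659.6$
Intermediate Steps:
$c{\left(j,B \right)} = \frac{1}{11}$
$n{\left(H,U \right)} = 126$ ($n{\left(H,U \right)} = 9 \cdot 14 = 126$)
$A = - \frac{245}{11}$ ($A = \frac{\frac{1}{11} - 156}{7} = \frac{1}{7} \left(- \frac{1715}{11}\right) = - \frac{245}{11} \approx -22.273$)
$\left(n{\left(-2,18 \right)} + A\right) w{\left(16 \right)} = \left(126 - \frac{245}{11}\right) 16 = \frac{1141}{11} \cdot 16 = \frac{18256}{11}$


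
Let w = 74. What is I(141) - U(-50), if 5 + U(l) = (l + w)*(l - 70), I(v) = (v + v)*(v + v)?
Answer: 82409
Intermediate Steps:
I(v) = 4*v² (I(v) = (2*v)*(2*v) = 4*v²)
U(l) = -5 + (-70 + l)*(74 + l) (U(l) = -5 + (l + 74)*(l - 70) = -5 + (74 + l)*(-70 + l) = -5 + (-70 + l)*(74 + l))
I(141) - U(-50) = 4*141² - (-5185 + (-50)² + 4*(-50)) = 4*19881 - (-5185 + 2500 - 200) = 79524 - 1*(-2885) = 79524 + 2885 = 82409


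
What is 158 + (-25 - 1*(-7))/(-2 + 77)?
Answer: 3944/25 ≈ 157.76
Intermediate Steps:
158 + (-25 - 1*(-7))/(-2 + 77) = 158 + (-25 + 7)/75 = 158 - 18*1/75 = 158 - 6/25 = 3944/25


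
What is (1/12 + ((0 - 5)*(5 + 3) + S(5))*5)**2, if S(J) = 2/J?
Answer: 5640625/144 ≈ 39171.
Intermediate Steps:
(1/12 + ((0 - 5)*(5 + 3) + S(5))*5)**2 = (1/12 + ((0 - 5)*(5 + 3) + 2/5)*5)**2 = (1/12 + (-5*8 + 2*(1/5))*5)**2 = (1/12 + (-40 + 2/5)*5)**2 = (1/12 - 198/5*5)**2 = (1/12 - 198)**2 = (-2375/12)**2 = 5640625/144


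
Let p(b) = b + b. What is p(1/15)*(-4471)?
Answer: -8942/15 ≈ -596.13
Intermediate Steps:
p(b) = 2*b
p(1/15)*(-4471) = (2/15)*(-4471) = -8942/15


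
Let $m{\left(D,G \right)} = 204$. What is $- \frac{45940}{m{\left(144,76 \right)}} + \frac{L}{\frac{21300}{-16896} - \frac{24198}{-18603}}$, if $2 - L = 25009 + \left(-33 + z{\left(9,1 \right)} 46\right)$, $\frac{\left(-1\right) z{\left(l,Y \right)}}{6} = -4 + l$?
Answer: $- \frac{10509991047557}{17857803} \approx -5.8854 \cdot 10^{5}$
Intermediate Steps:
$z{\left(l,Y \right)} = 24 - 6 l$ ($z{\left(l,Y \right)} = - 6 \left(-4 + l\right) = 24 - 6 l$)
$L = -23594$ ($L = 2 - \left(25009 + \left(-33 + \left(24 - 54\right) 46\right)\right) = 2 - \left(25009 - 1413\right) = 2 - 23596 = -23594$)
$- \frac{45940}{m{\left(144,76 \right)}} + \frac{L}{\frac{21300}{-16896} - \frac{24198}{-18603}} = - \frac{45940}{204} - \frac{23594}{\frac{21300}{-16896} - \frac{24198}{-18603}} = \left(-45940\right) \frac{1}{204} - \frac{23594}{21300 \left(- \frac{1}{16896}\right) - - \frac{8066}{6201}} = - \frac{11485}{51} - \frac{23594}{- \frac{1775}{1408} + \frac{8066}{6201}} = - \frac{11485}{51} - \frac{23594}{\frac{350153}{8731008}} = - \frac{11485}{51} - \frac{205999402752}{350153} = - \frac{10509991047557}{17857803}$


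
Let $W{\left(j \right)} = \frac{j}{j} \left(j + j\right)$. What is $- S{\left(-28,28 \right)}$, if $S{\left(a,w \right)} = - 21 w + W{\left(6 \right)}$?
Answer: $576$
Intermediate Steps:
$W{\left(j \right)} = 2 j$ ($W{\left(j \right)} = 1 \cdot 2 j = 2 j$)
$S{\left(a,w \right)} = 12 - 21 w$ ($S{\left(a,w \right)} = - 21 w + 2 \cdot 6 = - 21 w + 12 = 12 - 21 w$)
$- S{\left(-28,28 \right)} = - (12 - 588) = \left(-1\right) \left(-576\right) = 576$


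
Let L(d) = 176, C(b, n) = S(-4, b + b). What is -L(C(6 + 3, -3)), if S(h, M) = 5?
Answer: -176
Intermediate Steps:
C(b, n) = 5
-L(C(6 + 3, -3)) = -1*176 = -176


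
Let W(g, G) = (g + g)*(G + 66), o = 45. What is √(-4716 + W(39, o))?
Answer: 3*√438 ≈ 62.785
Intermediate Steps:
W(g, G) = 2*g*(66 + G) (W(g, G) = (2*g)*(66 + G) = 2*g*(66 + G))
√(-4716 + W(39, o)) = √(-4716 + 2*39*(66 + 45)) = √(-4716 + 2*39*111) = √(-4716 + 8658) = √3942 = 3*√438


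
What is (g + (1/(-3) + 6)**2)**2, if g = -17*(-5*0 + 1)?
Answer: 18496/81 ≈ 228.35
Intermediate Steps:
g = -17 (g = -17*(0 + 1) = -17*1 = -17)
(g + (1/(-3) + 6)**2)**2 = (-17 + (1/(-3) + 6)**2)**2 = (-17 + (-1/3 + 6)**2)**2 = (-17 + (17/3)**2)**2 = (-17 + 289/9)**2 = (136/9)**2 = 18496/81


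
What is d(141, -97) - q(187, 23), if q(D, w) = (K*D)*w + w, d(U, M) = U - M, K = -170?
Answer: 731385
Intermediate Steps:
q(D, w) = w - 170*D*w (q(D, w) = (-170*D)*w + w = -170*D*w + w = w - 170*D*w)
d(141, -97) - q(187, 23) = (141 - 1*(-97)) - 23*(1 - 170*187) = (141 + 97) - 23*(1 - 31790) = 238 - 23*(-31789) = 238 - 1*(-731147) = 238 + 731147 = 731385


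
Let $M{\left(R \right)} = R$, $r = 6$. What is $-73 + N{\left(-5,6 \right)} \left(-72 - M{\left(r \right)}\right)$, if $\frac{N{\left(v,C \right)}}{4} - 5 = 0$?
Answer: $-1633$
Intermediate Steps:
$N{\left(v,C \right)} = 20$ ($N{\left(v,C \right)} = 20 + 4 \cdot 0 = 20 + 0 = 20$)
$-73 + N{\left(-5,6 \right)} \left(-72 - M{\left(r \right)}\right) = -73 + 20 \left(-72 - 6\right) = -73 + 20 \left(-78\right) = -73 - 1560 = -1633$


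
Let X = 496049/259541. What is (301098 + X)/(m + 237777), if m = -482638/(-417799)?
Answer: 616038887204161/486484999332517 ≈ 1.2663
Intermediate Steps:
m = 482638/417799 (m = -482638*(-1/417799) = 482638/417799 ≈ 1.1552)
X = 496049/259541 (X = 496049*(1/259541) = 496049/259541 ≈ 1.9113)
(301098 + X)/(m + 237777) = (301098 + 496049/259541)/(482638/417799 + 237777) = 78147772067/(259541*(99343475461/417799)) = (78147772067/259541)*(417799/99343475461) = 616038887204161/486484999332517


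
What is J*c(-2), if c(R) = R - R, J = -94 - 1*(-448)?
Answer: 0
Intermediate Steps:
J = 354 (J = -94 + 448 = 354)
c(R) = 0
J*c(-2) = 354*0 = 0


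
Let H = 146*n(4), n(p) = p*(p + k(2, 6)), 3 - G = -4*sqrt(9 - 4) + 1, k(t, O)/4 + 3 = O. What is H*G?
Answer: 18688 + 37376*sqrt(5) ≈ 1.0226e+5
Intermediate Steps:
k(t, O) = -12 + 4*O
G = 2 + 4*sqrt(5) (G = 3 - (-4*sqrt(9 - 4) + 1) = 3 - (-4*sqrt(5) + 1) = 3 - (1 - 4*sqrt(5)) = 3 + (-1 + 4*sqrt(5)) = 2 + 4*sqrt(5) ≈ 10.944)
n(p) = p*(12 + p) (n(p) = p*(p + (-12 + 4*6)) = p*(p + (-12 + 24)) = p*(p + 12) = p*(12 + p))
H = 9344 (H = 146*(4*(12 + 4)) = 146*(4*16) = 146*64 = 9344)
H*G = 9344*(2 + 4*sqrt(5)) = 18688 + 37376*sqrt(5)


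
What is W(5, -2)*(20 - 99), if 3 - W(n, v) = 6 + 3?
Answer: 474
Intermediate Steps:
W(n, v) = -6 (W(n, v) = 3 - (6 + 3) = 3 - 1*9 = 3 - 9 = -6)
W(5, -2)*(20 - 99) = -6*(20 - 99) = -6*(-79) = 474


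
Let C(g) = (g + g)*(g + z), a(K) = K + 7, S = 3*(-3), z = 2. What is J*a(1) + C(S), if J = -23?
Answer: -58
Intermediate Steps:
S = -9
a(K) = 7 + K
C(g) = 2*g*(2 + g) (C(g) = (g + g)*(g + 2) = (2*g)*(2 + g) = 2*g*(2 + g))
J*a(1) + C(S) = -23*(7 + 1) + 2*(-9)*(2 - 9) = -23*8 + 2*(-9)*(-7) = -184 + 126 = -58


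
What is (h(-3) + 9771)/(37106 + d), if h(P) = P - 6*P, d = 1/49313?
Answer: 482577018/1829808179 ≈ 0.26373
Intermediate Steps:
d = 1/49313 ≈ 2.0279e-5
h(P) = -5*P
(h(-3) + 9771)/(37106 + d) = (-5*(-3) + 9771)/(37106 + 1/49313) = (15 + 9771)/(1829808179/49313) = 9786*(49313/1829808179) = 482577018/1829808179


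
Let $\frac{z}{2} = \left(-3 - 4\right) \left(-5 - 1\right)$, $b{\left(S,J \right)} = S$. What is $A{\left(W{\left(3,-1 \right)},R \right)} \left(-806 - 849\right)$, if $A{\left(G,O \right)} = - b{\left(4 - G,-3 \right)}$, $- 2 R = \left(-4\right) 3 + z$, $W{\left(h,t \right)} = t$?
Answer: $8275$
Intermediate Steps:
$z = 84$ ($z = 2 \left(-3 - 4\right) \left(-5 - 1\right) = 2 \left(\left(-7\right) \left(-6\right)\right) = 2 \cdot 42 = 84$)
$R = -36$ ($R = - \frac{\left(-4\right) 3 + 84}{2} = - \frac{-12 + 84}{2} = \left(- \frac{1}{2}\right) 72 = -36$)
$A{\left(G,O \right)} = -4 + G$ ($A{\left(G,O \right)} = - (4 - G) = -4 + G$)
$A{\left(W{\left(3,-1 \right)},R \right)} \left(-806 - 849\right) = \left(-4 - 1\right) \left(-806 - 849\right) = \left(-5\right) \left(-1655\right) = 8275$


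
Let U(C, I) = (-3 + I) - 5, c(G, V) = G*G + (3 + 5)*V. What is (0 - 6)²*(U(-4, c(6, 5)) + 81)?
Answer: 5364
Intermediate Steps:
c(G, V) = G² + 8*V
U(C, I) = -8 + I
(0 - 6)²*(U(-4, c(6, 5)) + 81) = (0 - 6)²*((-8 + (6² + 8*5)) + 81) = (-6)²*((-8 + (36 + 40)) + 81) = 36*((-8 + 76) + 81) = 36*(68 + 81) = 36*149 = 5364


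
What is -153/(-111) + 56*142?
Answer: 294275/37 ≈ 7953.4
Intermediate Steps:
-153/(-111) + 56*142 = -153*(-1/111) + 7952 = 51/37 + 7952 = 294275/37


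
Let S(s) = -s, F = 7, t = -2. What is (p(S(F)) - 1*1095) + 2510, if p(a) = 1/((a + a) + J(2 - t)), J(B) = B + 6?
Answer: 5659/4 ≈ 1414.8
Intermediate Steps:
J(B) = 6 + B
p(a) = 1/(10 + 2*a) (p(a) = 1/((a + a) + (6 + (2 - 1*(-2)))) = 1/(2*a + (6 + (2 + 2))) = 1/(2*a + (6 + 4)) = 1/(2*a + 10) = 1/(10 + 2*a))
(p(S(F)) - 1*1095) + 2510 = (1/(2*(5 - 1*7)) - 1*1095) + 2510 = (1/(2*(5 - 7)) - 1095) + 2510 = ((½)/(-2) - 1095) + 2510 = ((½)*(-½) - 1095) + 2510 = (-¼ - 1095) + 2510 = -4381/4 + 2510 = 5659/4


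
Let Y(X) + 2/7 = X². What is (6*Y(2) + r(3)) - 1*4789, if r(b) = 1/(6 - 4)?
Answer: -66727/14 ≈ -4766.2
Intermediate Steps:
r(b) = ½ (r(b) = 1/2 = ½)
Y(X) = -2/7 + X²
(6*Y(2) + r(3)) - 1*4789 = (6*(-2/7 + 2²) + ½) - 1*4789 = (6*(-2/7 + 4) + ½) - 4789 = (6*(26/7) + ½) - 4789 = (156/7 + ½) - 4789 = 319/14 - 4789 = -66727/14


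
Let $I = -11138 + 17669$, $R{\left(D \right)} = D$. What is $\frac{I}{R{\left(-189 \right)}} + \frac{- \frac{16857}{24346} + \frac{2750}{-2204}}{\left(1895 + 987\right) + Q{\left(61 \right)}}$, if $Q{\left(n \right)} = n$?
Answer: $- \frac{682127640172}{19739651589} \approx -34.556$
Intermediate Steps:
$I = 6531$
$\frac{I}{R{\left(-189 \right)}} + \frac{- \frac{16857}{24346} + \frac{2750}{-2204}}{\left(1895 + 987\right) + Q{\left(61 \right)}} = \frac{6531}{-189} + \frac{- \frac{16857}{24346} + \frac{2750}{-2204}}{\left(1895 + 987\right) + 61} = 6531 \left(- \frac{1}{189}\right) + \frac{\left(-16857\right) \frac{1}{24346} + 2750 \left(- \frac{1}{2204}\right)}{2882 + 61} = - \frac{311}{9} + \frac{- \frac{16857}{24346} - \frac{1375}{1102}}{2943} = - \frac{311}{9} - \frac{13013041}{19739651589} = - \frac{682127640172}{19739651589}$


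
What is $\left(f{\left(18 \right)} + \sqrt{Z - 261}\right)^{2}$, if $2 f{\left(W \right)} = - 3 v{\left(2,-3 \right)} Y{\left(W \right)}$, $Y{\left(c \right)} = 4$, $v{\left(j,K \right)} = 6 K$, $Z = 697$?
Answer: $12100 + 432 \sqrt{109} \approx 16610.0$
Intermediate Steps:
$f{\left(W \right)} = 108$ ($f{\left(W \right)} = \frac{- 3 \cdot 6 \left(-3\right) 4}{2} = \frac{\left(-3\right) \left(-18\right) 4}{2} = \frac{54 \cdot 4}{2} = \frac{1}{2} \cdot 216 = 108$)
$\left(f{\left(18 \right)} + \sqrt{Z - 261}\right)^{2} = \left(108 + \sqrt{697 - 261}\right)^{2} = \left(108 + \sqrt{436}\right)^{2} = \left(108 + 2 \sqrt{109}\right)^{2}$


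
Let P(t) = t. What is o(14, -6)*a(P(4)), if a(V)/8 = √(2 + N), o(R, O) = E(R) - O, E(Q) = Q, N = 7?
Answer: 480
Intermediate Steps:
o(R, O) = R - O
a(V) = 24 (a(V) = 8*√(2 + 7) = 8*√9 = 8*3 = 24)
o(14, -6)*a(P(4)) = (14 - 1*(-6))*24 = (14 + 6)*24 = 20*24 = 480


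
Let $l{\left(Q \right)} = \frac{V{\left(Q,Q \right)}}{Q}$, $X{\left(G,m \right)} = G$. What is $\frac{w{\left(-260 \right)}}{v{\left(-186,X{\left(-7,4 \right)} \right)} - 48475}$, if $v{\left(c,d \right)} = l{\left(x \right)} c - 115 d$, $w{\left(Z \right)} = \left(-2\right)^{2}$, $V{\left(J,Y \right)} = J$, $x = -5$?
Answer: $- \frac{1}{11964} \approx -8.3584 \cdot 10^{-5}$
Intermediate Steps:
$w{\left(Z \right)} = 4$
$l{\left(Q \right)} = 1$ ($l{\left(Q \right)} = \frac{Q}{Q} = 1$)
$v{\left(c,d \right)} = c - 115 d$ ($v{\left(c,d \right)} = 1 c - 115 d = c - 115 d$)
$\frac{w{\left(-260 \right)}}{v{\left(-186,X{\left(-7,4 \right)} \right)} - 48475} = \frac{4}{\left(-186 - -805\right) - 48475} = \frac{4}{\left(-186 + 805\right) - 48475} = \frac{4}{619 - 48475} = \frac{4}{-47856} = 4 \left(- \frac{1}{47856}\right) = - \frac{1}{11964}$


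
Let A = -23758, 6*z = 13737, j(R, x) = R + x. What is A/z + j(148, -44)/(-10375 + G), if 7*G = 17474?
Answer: -2623888428/252536429 ≈ -10.390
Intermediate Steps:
G = 17474/7 (G = (⅐)*17474 = 17474/7 ≈ 2496.3)
z = 4579/2 (z = (⅙)*13737 = 4579/2 ≈ 2289.5)
A/z + j(148, -44)/(-10375 + G) = -23758/4579/2 + (148 - 44)/(-10375 + 17474/7) = -23758*2/4579 + 104/(-55151/7) = -47516/4579 + 104*(-7/55151) = -47516/4579 - 728/55151 = -2623888428/252536429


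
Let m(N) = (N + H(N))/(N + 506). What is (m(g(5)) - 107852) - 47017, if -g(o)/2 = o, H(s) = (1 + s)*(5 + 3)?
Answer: -38407553/248 ≈ -1.5487e+5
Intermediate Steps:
H(s) = 8 + 8*s (H(s) = (1 + s)*8 = 8 + 8*s)
g(o) = -2*o
m(N) = (8 + 9*N)/(506 + N) (m(N) = (N + (8 + 8*N))/(N + 506) = (8 + 9*N)/(506 + N))
(m(g(5)) - 107852) - 47017 = ((8 + 9*(-2*5))/(506 - 2*5) - 107852) - 47017 = ((8 + 9*(-10))/(506 - 10) - 107852) - 47017 = ((8 - 90)/496 - 107852) - 47017 = ((1/496)*(-82) - 107852) - 47017 = (-41/248 - 107852) - 47017 = -26747337/248 - 47017 = -38407553/248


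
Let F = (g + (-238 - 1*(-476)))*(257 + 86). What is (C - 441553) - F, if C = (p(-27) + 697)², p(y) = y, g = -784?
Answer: 194625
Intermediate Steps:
C = 448900 (C = (-27 + 697)² = 670² = 448900)
F = -187278 (F = (-784 + (-238 - 1*(-476)))*(257 + 86) = (-784 + (-238 + 476))*343 = (-784 + 238)*343 = -546*343 = -187278)
(C - 441553) - F = (448900 - 441553) - 1*(-187278) = 7347 + 187278 = 194625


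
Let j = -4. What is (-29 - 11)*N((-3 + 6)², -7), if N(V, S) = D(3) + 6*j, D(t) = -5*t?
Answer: 1560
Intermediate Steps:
N(V, S) = -39 (N(V, S) = -5*3 + 6*(-4) = -15 - 24 = -39)
(-29 - 11)*N((-3 + 6)², -7) = (-29 - 11)*(-39) = -40*(-39) = 1560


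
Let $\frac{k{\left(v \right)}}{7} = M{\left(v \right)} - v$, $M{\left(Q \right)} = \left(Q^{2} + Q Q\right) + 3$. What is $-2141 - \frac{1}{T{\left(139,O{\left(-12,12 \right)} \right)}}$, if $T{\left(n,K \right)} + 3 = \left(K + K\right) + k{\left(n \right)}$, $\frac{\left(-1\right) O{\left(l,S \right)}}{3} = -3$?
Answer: $- \frac{577121538}{269557} \approx -2141.0$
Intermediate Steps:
$M{\left(Q \right)} = 3 + 2 Q^{2}$ ($M{\left(Q \right)} = \left(Q^{2} + Q^{2}\right) + 3 = 2 Q^{2} + 3 = 3 + 2 Q^{2}$)
$O{\left(l,S \right)} = 9$ ($O{\left(l,S \right)} = \left(-3\right) \left(-3\right) = 9$)
$k{\left(v \right)} = 21 - 7 v + 14 v^{2}$ ($k{\left(v \right)} = 7 \left(\left(3 + 2 v^{2}\right) - v\right) = 7 \left(3 - v + 2 v^{2}\right) = 21 - 7 v + 14 v^{2}$)
$T{\left(n,K \right)} = 18 - 7 n + 2 K + 14 n^{2}$ ($T{\left(n,K \right)} = -3 + \left(\left(K + K\right) + \left(21 - 7 n + 14 n^{2}\right)\right) = -3 + \left(2 K + \left(21 - 7 n + 14 n^{2}\right)\right) = -3 + \left(21 - 7 n + 2 K + 14 n^{2}\right) = 18 - 7 n + 2 K + 14 n^{2}$)
$-2141 - \frac{1}{T{\left(139,O{\left(-12,12 \right)} \right)}} = -2141 - \frac{1}{18 - 973 + 2 \cdot 9 + 14 \cdot 139^{2}} = -2141 - \frac{1}{18 - 973 + 18 + 14 \cdot 19321} = -2141 - \frac{1}{18 - 973 + 18 + 270494} = -2141 - \frac{1}{269557} = - \frac{577121538}{269557}$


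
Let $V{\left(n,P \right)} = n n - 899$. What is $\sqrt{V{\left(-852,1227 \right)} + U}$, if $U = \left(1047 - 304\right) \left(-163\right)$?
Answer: $2 \sqrt{150974} \approx 777.11$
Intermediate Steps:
$V{\left(n,P \right)} = -899 + n^{2}$ ($V{\left(n,P \right)} = n^{2} - 899 = -899 + n^{2}$)
$U = -121109$ ($U = 743 \left(-163\right) = -121109$)
$\sqrt{V{\left(-852,1227 \right)} + U} = \sqrt{\left(-899 + \left(-852\right)^{2}\right) - 121109} = \sqrt{\left(-899 + 725904\right) - 121109} = \sqrt{725005 - 121109} = \sqrt{603896} = 2 \sqrt{150974}$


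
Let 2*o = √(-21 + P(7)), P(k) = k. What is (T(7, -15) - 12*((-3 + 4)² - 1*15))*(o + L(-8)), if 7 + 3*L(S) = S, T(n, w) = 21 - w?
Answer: -1020 + 102*I*√14 ≈ -1020.0 + 381.65*I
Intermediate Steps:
L(S) = -7/3 + S/3
o = I*√14/2 (o = √(-21 + 7)/2 = √(-14)/2 = (I*√14)/2 = I*√14/2 ≈ 1.8708*I)
(T(7, -15) - 12*((-3 + 4)² - 1*15))*(o + L(-8)) = ((21 - 1*(-15)) - 12*((-3 + 4)² - 1*15))*(I*√14/2 + (-7/3 + (⅓)*(-8))) = ((21 + 15) - 12*(1² - 15))*(I*√14/2 + (-7/3 - 8/3)) = (36 - 12*(1 - 15))*(I*√14/2 - 5) = (36 - 12*(-14))*(-5 + I*√14/2) = (36 + 168)*(-5 + I*√14/2) = 204*(-5 + I*√14/2) = -1020 + 102*I*√14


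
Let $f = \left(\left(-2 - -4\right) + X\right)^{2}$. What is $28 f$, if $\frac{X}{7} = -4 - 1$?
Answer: $30492$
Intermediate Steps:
$X = -35$ ($X = 7 \left(-4 - 1\right) = 7 \left(-5\right) = -35$)
$f = 1089$ ($f = \left(\left(-2 - -4\right) - 35\right)^{2} = \left(\left(-2 + 4\right) - 35\right)^{2} = \left(2 - 35\right)^{2} = \left(-33\right)^{2} = 1089$)
$28 f = 28 \cdot 1089 = 30492$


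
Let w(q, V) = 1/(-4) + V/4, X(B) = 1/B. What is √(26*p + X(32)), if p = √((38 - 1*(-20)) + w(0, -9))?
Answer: √(2 + 832*√222)/8 ≈ 13.919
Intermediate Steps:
w(q, V) = -¼ + V/4 (w(q, V) = 1*(-¼) + V*(¼) = -¼ + V/4)
p = √222/2 (p = √((38 - 1*(-20)) + (-¼ + (¼)*(-9))) = √((38 + 20) + (-¼ - 9/4)) = √(58 - 5/2) = √(111/2) = √222/2 ≈ 7.4498)
√(26*p + X(32)) = √(26*(√222/2) + 1/32) = √(13*√222 + 1/32) = √(1/32 + 13*√222)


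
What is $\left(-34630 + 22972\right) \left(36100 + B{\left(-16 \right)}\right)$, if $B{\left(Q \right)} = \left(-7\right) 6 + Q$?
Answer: $-420177636$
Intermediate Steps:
$B{\left(Q \right)} = -42 + Q$
$\left(-34630 + 22972\right) \left(36100 + B{\left(-16 \right)}\right) = \left(-34630 + 22972\right) \left(36100 - 58\right) = - 11658 \left(36100 - 58\right) = \left(-11658\right) 36042 = -420177636$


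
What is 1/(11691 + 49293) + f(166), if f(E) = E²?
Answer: 1680475105/60984 ≈ 27556.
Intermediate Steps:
1/(11691 + 49293) + f(166) = 1/(11691 + 49293) + 166² = 1/60984 + 27556 = 1680475105/60984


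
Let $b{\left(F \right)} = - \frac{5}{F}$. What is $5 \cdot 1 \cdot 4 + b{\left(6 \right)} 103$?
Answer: $- \frac{395}{6} \approx -65.833$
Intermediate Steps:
$5 \cdot 1 \cdot 4 + b{\left(6 \right)} 103 = 5 \cdot 1 \cdot 4 + - \frac{5}{6} \cdot 103 = 5 \cdot 4 + \left(-5\right) \frac{1}{6} \cdot 103 = 20 - \frac{515}{6} = - \frac{395}{6}$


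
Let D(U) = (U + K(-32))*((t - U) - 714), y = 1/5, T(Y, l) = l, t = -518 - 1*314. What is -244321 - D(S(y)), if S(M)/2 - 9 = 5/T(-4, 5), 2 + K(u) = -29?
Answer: -261547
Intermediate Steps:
K(u) = -31 (K(u) = -2 - 29 = -31)
t = -832 (t = -518 - 314 = -832)
y = ⅕ ≈ 0.20000
S(M) = 20 (S(M) = 18 + 2*(5/5) = 18 + 2*(5*(⅕)) = 18 + 2*1 = 18 + 2 = 20)
D(U) = (-1546 - U)*(-31 + U) (D(U) = (U - 31)*((-832 - U) - 714) = (-31 + U)*(-1546 - U) = (-1546 - U)*(-31 + U))
-244321 - D(S(y)) = -244321 - (47926 - 1*20² - 1515*20) = -244321 - (47926 - 1*400 - 30300) = -244321 - (47926 - 400 - 30300) = -244321 - 1*17226 = -244321 - 17226 = -261547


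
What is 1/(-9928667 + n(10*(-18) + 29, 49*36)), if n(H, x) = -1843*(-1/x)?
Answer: -1764/17514166745 ≈ -1.0072e-7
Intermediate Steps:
n(H, x) = 1843/x (n(H, x) = -1843*(-1/x) = -(-1843)/x = 1843/x)
1/(-9928667 + n(10*(-18) + 29, 49*36)) = 1/(-9928667 + 1843/((49*36))) = 1/(-9928667 + 1843/1764) = 1/(-17514166745/1764) = -1764/17514166745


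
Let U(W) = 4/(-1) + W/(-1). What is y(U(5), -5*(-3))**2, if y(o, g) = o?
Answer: 81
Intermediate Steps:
U(W) = -4 - W (U(W) = 4*(-1) + W*(-1) = -4 - W)
y(U(5), -5*(-3))**2 = (-4 - 1*5)**2 = (-4 - 5)**2 = (-9)**2 = 81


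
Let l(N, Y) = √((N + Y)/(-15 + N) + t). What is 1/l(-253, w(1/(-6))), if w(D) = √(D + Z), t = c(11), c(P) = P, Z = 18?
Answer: 2*√402/√(19206 - √642) ≈ 0.28954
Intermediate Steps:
t = 11
w(D) = √(18 + D) (w(D) = √(D + 18) = √(18 + D))
l(N, Y) = √(11 + (N + Y)/(-15 + N)) (l(N, Y) = √((N + Y)/(-15 + N) + 11) = √(11 + (N + Y)/(-15 + N)))
1/l(-253, w(1/(-6))) = 1/(√((-165 + √(18 + 1/(-6)) + 12*(-253))/(-15 - 253))) = 1/(√((-165 + √(18 - ⅙) - 3036)/(-268))) = 1/(√(-(-165 + √(107/6) - 3036)/268)) = 1/(√(-(-165 + √642/6 - 3036)/268)) = 1/(√(-(-3201 + √642/6)/268)) = 1/(√(3201/268 - √642/1608)) = (3201/268 - √642/1608)^(-½)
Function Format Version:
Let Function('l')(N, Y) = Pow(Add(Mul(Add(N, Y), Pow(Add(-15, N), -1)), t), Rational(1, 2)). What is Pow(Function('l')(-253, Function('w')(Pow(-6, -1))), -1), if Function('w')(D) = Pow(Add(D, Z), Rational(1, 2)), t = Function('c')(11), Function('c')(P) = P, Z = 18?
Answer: Mul(2, Pow(402, Rational(1, 2)), Pow(Add(19206, Mul(-1, Pow(642, Rational(1, 2)))), Rational(-1, 2))) ≈ 0.28954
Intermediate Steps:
t = 11
Function('w')(D) = Pow(Add(18, D), Rational(1, 2)) (Function('w')(D) = Pow(Add(D, 18), Rational(1, 2)) = Pow(Add(18, D), Rational(1, 2)))
Function('l')(N, Y) = Pow(Add(11, Mul(Pow(Add(-15, N), -1), Add(N, Y))), Rational(1, 2)) (Function('l')(N, Y) = Pow(Add(Mul(Add(N, Y), Pow(Add(-15, N), -1)), 11), Rational(1, 2)) = Pow(Add(Mul(Pow(Add(-15, N), -1), Add(N, Y)), 11), Rational(1, 2)) = Pow(Add(11, Mul(Pow(Add(-15, N), -1), Add(N, Y))), Rational(1, 2)))
Pow(Function('l')(-253, Function('w')(Pow(-6, -1))), -1) = Pow(Pow(Mul(Pow(Add(-15, -253), -1), Add(-165, Pow(Add(18, Pow(-6, -1)), Rational(1, 2)), Mul(12, -253))), Rational(1, 2)), -1) = Pow(Pow(Mul(Pow(-268, -1), Add(-165, Pow(Add(18, Rational(-1, 6)), Rational(1, 2)), -3036)), Rational(1, 2)), -1) = Pow(Pow(Mul(Rational(-1, 268), Add(-165, Pow(Rational(107, 6), Rational(1, 2)), -3036)), Rational(1, 2)), -1) = Pow(Pow(Mul(Rational(-1, 268), Add(-165, Mul(Rational(1, 6), Pow(642, Rational(1, 2))), -3036)), Rational(1, 2)), -1) = Pow(Pow(Mul(Rational(-1, 268), Add(-3201, Mul(Rational(1, 6), Pow(642, Rational(1, 2))))), Rational(1, 2)), -1) = Pow(Pow(Add(Rational(3201, 268), Mul(Rational(-1, 1608), Pow(642, Rational(1, 2)))), Rational(1, 2)), -1) = Pow(Add(Rational(3201, 268), Mul(Rational(-1, 1608), Pow(642, Rational(1, 2)))), Rational(-1, 2))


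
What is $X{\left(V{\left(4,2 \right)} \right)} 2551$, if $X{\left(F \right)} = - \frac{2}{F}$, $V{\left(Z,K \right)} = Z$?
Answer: $- \frac{2551}{2} \approx -1275.5$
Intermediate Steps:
$X{\left(V{\left(4,2 \right)} \right)} 2551 = - \frac{2}{4} \cdot 2551 = \left(-2\right) \frac{1}{4} \cdot 2551 = \left(- \frac{1}{2}\right) 2551 = - \frac{2551}{2}$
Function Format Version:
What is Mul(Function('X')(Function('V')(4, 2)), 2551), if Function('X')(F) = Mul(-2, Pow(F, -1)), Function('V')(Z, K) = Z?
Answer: Rational(-2551, 2) ≈ -1275.5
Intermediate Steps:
Mul(Function('X')(Function('V')(4, 2)), 2551) = Mul(Mul(-2, Pow(4, -1)), 2551) = Mul(Mul(-2, Rational(1, 4)), 2551) = Mul(Rational(-1, 2), 2551) = Rational(-2551, 2)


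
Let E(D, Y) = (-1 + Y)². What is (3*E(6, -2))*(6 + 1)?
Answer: 189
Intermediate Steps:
(3*E(6, -2))*(6 + 1) = (3*(-1 - 2)²)*(6 + 1) = (3*(-3)²)*7 = (3*9)*7 = 27*7 = 189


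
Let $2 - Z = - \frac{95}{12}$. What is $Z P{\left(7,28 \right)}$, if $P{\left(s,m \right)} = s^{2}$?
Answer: $\frac{5831}{12} \approx 485.92$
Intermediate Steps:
$Z = \frac{119}{12}$ ($Z = 2 - - \frac{95}{12} = 2 + \frac{95}{12} = \frac{119}{12} \approx 9.9167$)
$Z P{\left(7,28 \right)} = \frac{119 \cdot 7^{2}}{12} = \frac{119}{12} \cdot 49 = \frac{5831}{12}$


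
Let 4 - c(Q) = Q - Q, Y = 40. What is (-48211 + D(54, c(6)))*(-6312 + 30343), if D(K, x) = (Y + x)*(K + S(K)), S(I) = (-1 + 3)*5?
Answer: -1090887245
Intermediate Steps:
c(Q) = 4 (c(Q) = 4 - (Q - Q) = 4 - 1*0 = 4 + 0 = 4)
S(I) = 10 (S(I) = 2*5 = 10)
D(K, x) = (10 + K)*(40 + x) (D(K, x) = (40 + x)*(K + 10) = (40 + x)*(10 + K) = (10 + K)*(40 + x))
(-48211 + D(54, c(6)))*(-6312 + 30343) = (-48211 + (400 + 10*4 + 40*54 + 54*4))*(-6312 + 30343) = (-48211 + (400 + 40 + 2160 + 216))*24031 = (-48211 + 2816)*24031 = -45395*24031 = -1090887245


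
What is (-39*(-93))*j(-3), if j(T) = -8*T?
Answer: 87048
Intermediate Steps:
(-39*(-93))*j(-3) = (-39*(-93))*(-8*(-3)) = 3627*24 = 87048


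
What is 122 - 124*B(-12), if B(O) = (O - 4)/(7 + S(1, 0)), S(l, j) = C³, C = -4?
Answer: 4970/57 ≈ 87.193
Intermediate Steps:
S(l, j) = -64 (S(l, j) = (-4)³ = -64)
B(O) = 4/57 - O/57 (B(O) = (O - 4)/(7 - 64) = (-4 + O)/(-57) = (-4 + O)*(-1/57) = 4/57 - O/57)
122 - 124*B(-12) = 122 - 124*(4/57 - 1/57*(-12)) = 122 - 124*(4/57 + 4/19) = 122 - 124*16/57 = 122 - 1984/57 = 4970/57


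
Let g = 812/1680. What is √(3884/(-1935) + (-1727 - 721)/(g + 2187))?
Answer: 2*I*√5601265730770765/84655605 ≈ 1.7681*I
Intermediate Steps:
g = 29/60 (g = 812*(1/1680) = 29/60 ≈ 0.48333)
√(3884/(-1935) + (-1727 - 721)/(g + 2187)) = √(3884/(-1935) + (-1727 - 721)/(29/60 + 2187)) = √(3884*(-1/1935) - 2448/131249/60) = √(-3884/1935 - 2448*60/131249) = √(-3884/1935 - 146880/131249) = √(-793983916/253966815) = 2*I*√5601265730770765/84655605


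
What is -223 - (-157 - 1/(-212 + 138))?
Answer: -4885/74 ≈ -66.014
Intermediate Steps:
-223 - (-157 - 1/(-212 + 138)) = -223 - (-157 - 1/(-74)) = -223 - (-157 - 1*(-1/74)) = -223 - (-157 + 1/74) = -223 - 1*(-11617/74) = -223 + 11617/74 = -4885/74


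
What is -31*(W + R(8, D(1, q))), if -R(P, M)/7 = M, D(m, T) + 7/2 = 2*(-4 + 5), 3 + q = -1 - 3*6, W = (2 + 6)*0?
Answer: -651/2 ≈ -325.50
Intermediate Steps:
W = 0 (W = 8*0 = 0)
q = -22 (q = -3 + (-1 - 3*6) = -3 + (-1 - 18) = -3 - 19 = -22)
D(m, T) = -3/2 (D(m, T) = -7/2 + 2*(-4 + 5) = -7/2 + 2*1 = -7/2 + 2 = -3/2)
R(P, M) = -7*M
-31*(W + R(8, D(1, q))) = -31*(0 - 7*(-3/2)) = -31*(0 + 21/2) = -31*21/2 = -651/2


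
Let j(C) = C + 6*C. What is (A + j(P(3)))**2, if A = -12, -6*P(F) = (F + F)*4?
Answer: 1600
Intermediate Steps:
P(F) = -4*F/3 (P(F) = -(F + F)*4/6 = -2*F*4/6 = -4*F/3)
j(C) = 7*C
(A + j(P(3)))**2 = (-12 + 7*(-4/3*3))**2 = (-12 + 7*(-4))**2 = (-12 - 28)**2 = (-40)**2 = 1600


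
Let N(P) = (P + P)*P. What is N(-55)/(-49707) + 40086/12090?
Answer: 319901717/100159605 ≈ 3.1939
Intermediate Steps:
N(P) = 2*P**2 (N(P) = (2*P)*P = 2*P**2)
N(-55)/(-49707) + 40086/12090 = (2*(-55)**2)/(-49707) + 40086/12090 = (2*3025)*(-1/49707) + 40086*(1/12090) = 6050*(-1/49707) + 6681/2015 = -6050/49707 + 6681/2015 = 319901717/100159605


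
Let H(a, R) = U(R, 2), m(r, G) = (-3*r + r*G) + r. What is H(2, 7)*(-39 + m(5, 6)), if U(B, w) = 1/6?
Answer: -19/6 ≈ -3.1667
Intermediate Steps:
U(B, w) = 1/6
m(r, G) = -2*r + G*r (m(r, G) = (-3*r + G*r) + r = -2*r + G*r)
H(a, R) = 1/6
H(2, 7)*(-39 + m(5, 6)) = (-39 + 5*(-2 + 6))/6 = (-39 + 5*4)/6 = (-39 + 20)/6 = (1/6)*(-19) = -19/6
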